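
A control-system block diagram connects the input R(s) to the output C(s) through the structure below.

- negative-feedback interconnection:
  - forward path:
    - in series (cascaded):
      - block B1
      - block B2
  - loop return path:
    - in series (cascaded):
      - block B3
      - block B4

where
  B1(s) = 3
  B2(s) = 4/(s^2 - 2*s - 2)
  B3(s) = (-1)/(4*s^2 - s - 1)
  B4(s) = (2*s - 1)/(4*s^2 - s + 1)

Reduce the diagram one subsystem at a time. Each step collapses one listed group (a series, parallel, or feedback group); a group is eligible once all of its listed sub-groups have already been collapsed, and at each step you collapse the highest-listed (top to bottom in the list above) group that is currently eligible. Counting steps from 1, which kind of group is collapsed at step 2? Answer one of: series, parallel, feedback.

The answer is series.

Reasoning:
Step 1. cascade B1, B2
Step 2. cascade B3, B4
Step 3. feedback reduction of (B1*B2), (B3*B4)
At step 2 the group reduced is series.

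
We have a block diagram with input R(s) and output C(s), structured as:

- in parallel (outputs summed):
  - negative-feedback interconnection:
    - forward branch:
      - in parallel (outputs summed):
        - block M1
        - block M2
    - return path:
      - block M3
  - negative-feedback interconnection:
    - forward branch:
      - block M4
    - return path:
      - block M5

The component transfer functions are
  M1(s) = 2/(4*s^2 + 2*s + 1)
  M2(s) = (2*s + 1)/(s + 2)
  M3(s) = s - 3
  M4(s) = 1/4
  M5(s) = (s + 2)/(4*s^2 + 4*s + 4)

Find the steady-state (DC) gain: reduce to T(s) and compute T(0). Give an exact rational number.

Answer: -19/117

Working:
(1) parallel reduction of M1, M2: (8*s^3 + 8*s^2 + 6*s + 5)/(4*s^3 + 10*s^2 + 5*s + 2)
(2) apply the feedback formula to (M1+M2), M3: (8*s^3 + 8*s^2 + 6*s + 5)/(8*s^4 - 12*s^3 - 8*s^2 - 8*s - 13)
(3) reduce the feedback loop with forward M4 and return M5: (4*s^2 + 4*s + 4)/(16*s^2 + 17*s + 18)
(4) parallel reduction of [(M1+M2)/(1+(M1+M2)*M3)], [M4/(1+M4*M5)]: (32*s^6 + 112*s^5 + 216*s^4 + 264*s^3 + 210*s^2 + 109*s + 38)/(128*s^6 - 56*s^5 - 188*s^4 - 480*s^3 - 488*s^2 - 365*s - 234)
That last expression is T(s); at s = 0 only the constant terms survive, so T(0) = 38/(-234) = -19/117.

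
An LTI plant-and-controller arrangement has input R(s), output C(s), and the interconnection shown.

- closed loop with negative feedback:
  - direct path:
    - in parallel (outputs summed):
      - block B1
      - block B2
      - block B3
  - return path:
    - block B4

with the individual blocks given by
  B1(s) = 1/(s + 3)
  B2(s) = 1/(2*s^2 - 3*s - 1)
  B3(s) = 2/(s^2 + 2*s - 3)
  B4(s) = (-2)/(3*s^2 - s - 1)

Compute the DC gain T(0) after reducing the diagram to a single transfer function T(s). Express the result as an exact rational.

[1] reduce the parallel group B1, B2, B3 gives (2*s^3 - 2*s - 4)/(2*s^4 + s^3 - 13*s^2 + 7*s + 3)
[2] feedback reduction of (B1+B2+B3), B4 gives (6*s^5 - 2*s^4 - 8*s^3 - 10*s^2 + 6*s + 4)/(6*s^6 + s^5 - 42*s^4 + 29*s^3 + 15*s^2 - 6*s + 5)
The step-2 result is T(s). Setting s = 0: T(0) = 4/5.

Answer: 4/5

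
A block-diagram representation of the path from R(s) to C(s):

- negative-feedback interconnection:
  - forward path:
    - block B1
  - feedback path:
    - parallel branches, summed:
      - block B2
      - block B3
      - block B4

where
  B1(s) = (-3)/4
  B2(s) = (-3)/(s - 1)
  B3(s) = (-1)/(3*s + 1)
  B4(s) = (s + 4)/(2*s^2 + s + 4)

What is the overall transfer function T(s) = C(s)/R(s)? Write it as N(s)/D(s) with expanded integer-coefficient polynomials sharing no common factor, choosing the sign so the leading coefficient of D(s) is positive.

Step 1: sum the parallel branches B2, B3, B4: (-17*s^3 - 4*s^2 - 51*s - 12)/(6*s^4 - s^3 + 8*s^2 - 9*s - 4)
Step 2: collapse the loop (B1 forward, (B2+B3+B4) return) - this is the overall T(s), already in the required normalized form

Hence the answer: (-18*s^4 + 3*s^3 - 24*s^2 + 27*s + 12)/(24*s^4 + 47*s^3 + 44*s^2 + 117*s + 20)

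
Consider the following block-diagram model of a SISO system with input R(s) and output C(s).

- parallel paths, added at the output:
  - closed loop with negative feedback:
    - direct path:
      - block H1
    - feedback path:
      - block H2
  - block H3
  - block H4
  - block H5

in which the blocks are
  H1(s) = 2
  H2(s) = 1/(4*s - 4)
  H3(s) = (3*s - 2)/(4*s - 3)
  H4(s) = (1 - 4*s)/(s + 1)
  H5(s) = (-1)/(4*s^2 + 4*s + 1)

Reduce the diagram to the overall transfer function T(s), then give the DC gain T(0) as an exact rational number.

The answer is 14/3.

Reasoning:
Step 1 - close the feedback loop around H1, H2: (4*s - 4)/(2*s - 1)
Step 2 - add [H1/(1+H1*H2)], H3, H4, H5 (parallel): (-40*s^5 + 100*s^4 - 50*s^3 - 67*s^2 + 32*s + 14)/(32*s^5 + 24*s^4 - 28*s^3 - 18*s^2 + 5*s + 3)
Evaluating the step-2 result (the overall T(s)) at s = 0 gives T(0) = 14/3.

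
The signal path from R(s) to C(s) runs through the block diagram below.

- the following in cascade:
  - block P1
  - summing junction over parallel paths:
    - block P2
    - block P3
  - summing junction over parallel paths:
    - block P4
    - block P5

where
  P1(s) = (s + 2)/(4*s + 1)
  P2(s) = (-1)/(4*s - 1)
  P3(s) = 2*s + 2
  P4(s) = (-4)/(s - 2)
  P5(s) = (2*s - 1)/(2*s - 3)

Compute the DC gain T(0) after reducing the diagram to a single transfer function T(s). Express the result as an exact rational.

[1] add P2, P3 (parallel) gives (8*s^2 + 6*s - 3)/(4*s - 1)
[2] parallel reduction of P4, P5 gives (2*s^2 - 13*s + 14)/(2*s^2 - 7*s + 6)
[3] combine P1, (P2+P3), (P4+P5) in series gives (16*s^5 - 60*s^4 - 156*s^3 + 179*s^2 + 204*s - 84)/(32*s^4 - 112*s^3 + 94*s^2 + 7*s - 6)
Evaluating the step-3 result (the overall T(s)) at s = 0 gives T(0) = -84/(-6) = 14.

Hence the answer: 14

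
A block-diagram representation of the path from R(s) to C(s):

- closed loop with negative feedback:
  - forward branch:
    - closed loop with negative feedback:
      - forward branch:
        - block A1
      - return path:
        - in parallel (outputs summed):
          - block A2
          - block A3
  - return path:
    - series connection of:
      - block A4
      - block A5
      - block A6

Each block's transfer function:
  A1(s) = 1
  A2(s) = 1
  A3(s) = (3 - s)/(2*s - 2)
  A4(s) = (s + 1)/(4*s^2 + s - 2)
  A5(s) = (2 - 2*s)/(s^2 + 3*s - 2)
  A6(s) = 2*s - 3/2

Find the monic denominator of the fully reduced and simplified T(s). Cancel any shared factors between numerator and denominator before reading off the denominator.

[1] combine A2, A3 in parallel = (s + 1)/(2*s - 2)
[2] collapse the loop (A1 forward, (A2+A3) return) = (2*s - 2)/(3*s - 1)
[3] series reduction of A4, A5, A6 = (-4*s^3 + 3*s^2 + 4*s - 3)/(4*s^4 + 13*s^3 - 7*s^2 - 8*s + 4)
[4] close the feedback loop around [A1/(1+A1*(A2+A3))], (A4*A5*A6) = (8*s^5 + 18*s^4 - 40*s^3 - 2*s^2 + 24*s - 8)/(12*s^5 + 27*s^4 - 20*s^3 - 15*s^2 + 6*s + 2)
T(s) is the step-4 result (common factors already cancelled). Leading coefficient of the denominator: 12. Divide through by 12 for the monic polynomial.

Hence the answer: s^5 + 9*s^4/4 - 5*s^3/3 - 5*s^2/4 + s/2 + 1/6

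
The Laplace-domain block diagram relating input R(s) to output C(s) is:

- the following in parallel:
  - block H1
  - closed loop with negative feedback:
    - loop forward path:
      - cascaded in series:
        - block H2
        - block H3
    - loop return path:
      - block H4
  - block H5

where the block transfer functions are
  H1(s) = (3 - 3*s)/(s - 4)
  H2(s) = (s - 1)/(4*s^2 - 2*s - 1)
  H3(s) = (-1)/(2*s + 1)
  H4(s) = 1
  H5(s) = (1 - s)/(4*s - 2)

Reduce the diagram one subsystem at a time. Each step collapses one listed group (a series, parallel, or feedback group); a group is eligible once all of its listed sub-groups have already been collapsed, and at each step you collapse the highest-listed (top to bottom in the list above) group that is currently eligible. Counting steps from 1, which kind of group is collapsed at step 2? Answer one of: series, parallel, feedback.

(1) combine H2, H3 in series
(2) feedback reduction of (H2*H3), H4
(3) combine H1, [(H2*H3)/(1+(H2*H3)*H4)], H5 in parallel
At step 2 the group reduced is feedback.

Final answer: feedback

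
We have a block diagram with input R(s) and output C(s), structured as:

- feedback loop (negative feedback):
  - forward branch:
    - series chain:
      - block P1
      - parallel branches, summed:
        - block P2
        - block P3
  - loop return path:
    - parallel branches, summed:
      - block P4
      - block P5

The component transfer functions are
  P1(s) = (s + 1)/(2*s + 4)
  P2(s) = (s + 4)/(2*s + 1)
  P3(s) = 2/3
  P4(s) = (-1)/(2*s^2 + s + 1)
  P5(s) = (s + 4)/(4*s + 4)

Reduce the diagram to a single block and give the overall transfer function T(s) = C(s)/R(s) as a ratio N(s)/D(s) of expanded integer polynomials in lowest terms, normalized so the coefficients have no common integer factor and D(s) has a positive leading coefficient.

First reduce the diagram to T(s).

(1) add P2, P3 (parallel); result (7*s + 14)/(6*s + 3)
(2) cascade P1, (P2+P3); result (7*s + 7)/(12*s + 6)
(3) sum the parallel branches P4, P5; result (2*s^3 + 9*s^2 + s)/(8*s^3 + 12*s^2 + 8*s + 4)
(4) reduce the feedback loop with forward (P1*(P2+P3)) and return (P4+P5); the result is T(s) itself (integer coefficients, no common factor, positive leading denominator coefficient)

Answer: (56*s^3 + 84*s^2 + 56*s + 28)/(110*s^3 + 159*s^2 + 79*s + 24)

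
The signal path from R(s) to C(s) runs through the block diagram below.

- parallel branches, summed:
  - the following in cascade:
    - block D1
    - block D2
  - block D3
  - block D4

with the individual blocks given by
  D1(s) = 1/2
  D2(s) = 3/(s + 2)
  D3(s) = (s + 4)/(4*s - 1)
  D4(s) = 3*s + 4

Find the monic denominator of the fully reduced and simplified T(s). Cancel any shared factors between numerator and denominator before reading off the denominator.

First reduce the diagram to T(s).

1. multiply D1, D2 (series) = 3/(2*s + 4)
2. sum the parallel branches (D1*D2), D3, D4 = (24*s^3 + 76*s^2 + 68*s - 3)/(8*s^2 + 14*s - 4)
The result of step 2 is T(s) in lowest terms. Its denominator has leading coefficient 8; dividing the denominator through by 8 makes it monic.

Answer: s^2 + 7*s/4 - 1/2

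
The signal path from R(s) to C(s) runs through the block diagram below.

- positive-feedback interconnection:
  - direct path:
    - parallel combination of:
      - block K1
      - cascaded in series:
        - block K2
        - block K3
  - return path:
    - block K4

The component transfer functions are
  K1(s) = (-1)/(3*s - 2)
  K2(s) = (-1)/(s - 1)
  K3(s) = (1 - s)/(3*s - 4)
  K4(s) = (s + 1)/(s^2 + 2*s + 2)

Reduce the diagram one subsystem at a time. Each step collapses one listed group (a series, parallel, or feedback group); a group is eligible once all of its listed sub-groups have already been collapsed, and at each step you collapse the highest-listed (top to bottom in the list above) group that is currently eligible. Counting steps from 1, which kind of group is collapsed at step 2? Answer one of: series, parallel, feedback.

The answer is parallel.

Reasoning:
Step 1: combine K2, K3 in series
Step 2: combine K1, (K2*K3) in parallel
Step 3: reduce the feedback loop with forward (K1+(K2*K3)) and return K4
So the answer for step 2 is parallel.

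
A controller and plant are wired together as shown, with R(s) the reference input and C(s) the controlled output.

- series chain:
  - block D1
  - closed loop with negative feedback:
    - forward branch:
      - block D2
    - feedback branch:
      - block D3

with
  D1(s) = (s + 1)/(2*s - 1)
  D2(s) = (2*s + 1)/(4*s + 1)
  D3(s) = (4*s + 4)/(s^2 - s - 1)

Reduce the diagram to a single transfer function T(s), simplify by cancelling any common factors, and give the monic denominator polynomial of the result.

Reducing step by step:

1. collapse the loop (D2 forward, D3 return) -> (2*s^3 - s^2 - 3*s - 1)/(4*s^3 + 5*s^2 + 7*s + 3)
2. multiply D1, [D2/(1+D2*D3)] (series) -> (2*s^4 + s^3 - 4*s^2 - 4*s - 1)/(8*s^4 + 6*s^3 + 9*s^2 - s - 3)
T(s) is the step-2 result (common factors already cancelled). Leading coefficient of the denominator: 8. Divide through by 8 for the monic polynomial.

Answer: s^4 + 3*s^3/4 + 9*s^2/8 - s/8 - 3/8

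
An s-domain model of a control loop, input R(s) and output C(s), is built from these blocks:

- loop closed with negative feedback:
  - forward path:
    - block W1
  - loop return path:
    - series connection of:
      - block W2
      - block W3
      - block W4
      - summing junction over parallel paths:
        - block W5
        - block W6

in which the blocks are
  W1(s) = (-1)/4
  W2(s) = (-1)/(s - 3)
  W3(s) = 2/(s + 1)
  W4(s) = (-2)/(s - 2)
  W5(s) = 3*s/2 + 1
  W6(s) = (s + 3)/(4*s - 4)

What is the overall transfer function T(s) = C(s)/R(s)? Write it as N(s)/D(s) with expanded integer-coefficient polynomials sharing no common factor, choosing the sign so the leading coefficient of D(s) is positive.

[1] sum the parallel branches W5, W6: (6*s^2 - s - 1)/(4*s - 4)
[2] cascade W2, W3, W4, (W5+W6): (6*s^2 - s - 1)/(s^4 - 5*s^3 + 5*s^2 + 5*s - 6)
[3] collapse the loop (W1 forward, (W2*W3*W4*(W5+W6)) return), giving the overall T(s)

Therefore the answer is (-s^4 + 5*s^3 - 5*s^2 - 5*s + 6)/(4*s^4 - 20*s^3 + 14*s^2 + 21*s - 23).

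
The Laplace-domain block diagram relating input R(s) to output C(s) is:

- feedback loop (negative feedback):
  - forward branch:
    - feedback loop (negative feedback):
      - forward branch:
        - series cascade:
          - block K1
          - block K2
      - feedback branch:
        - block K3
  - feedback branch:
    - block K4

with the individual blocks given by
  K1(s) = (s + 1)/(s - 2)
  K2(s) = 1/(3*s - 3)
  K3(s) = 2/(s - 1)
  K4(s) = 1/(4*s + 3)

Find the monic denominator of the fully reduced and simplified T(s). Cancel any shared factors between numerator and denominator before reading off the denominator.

(1) multiply K1, K2 (series): (s + 1)/(3*s^2 - 9*s + 6)
(2) apply the feedback formula to (K1*K2), K3: (s^2 - 1)/(3*s^3 - 12*s^2 + 17*s - 4)
(3) reduce the feedback loop with forward [(K1*K2)/(1+(K1*K2)*K3)] and return K4: (4*s^3 + 3*s^2 - 4*s - 3)/(12*s^4 - 39*s^3 + 33*s^2 + 35*s - 13)
That last expression is T(s), already simplified. Scaling its denominator by 1/12 (the reciprocal of the leading coefficient) yields the monic denominator.

Hence the answer: s^4 - 13*s^3/4 + 11*s^2/4 + 35*s/12 - 13/12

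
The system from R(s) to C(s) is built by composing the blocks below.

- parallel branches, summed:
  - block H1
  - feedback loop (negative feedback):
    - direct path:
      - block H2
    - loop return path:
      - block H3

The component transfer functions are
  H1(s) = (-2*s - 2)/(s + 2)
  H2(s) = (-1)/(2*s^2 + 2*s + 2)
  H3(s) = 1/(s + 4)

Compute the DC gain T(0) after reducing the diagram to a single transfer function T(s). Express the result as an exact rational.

Step 1 - collapse the loop (H2 forward, H3 return); result (-s - 4)/(2*s^3 + 10*s^2 + 10*s + 7)
Step 2 - combine H1, [H2/(1+H2*H3)] in parallel; result (-4*s^4 - 24*s^3 - 41*s^2 - 40*s - 22)/(2*s^4 + 14*s^3 + 30*s^2 + 27*s + 14)
Evaluating the step-2 result (the overall T(s)) at s = 0 gives T(0) = -22/14 = -11/7.

Answer: -11/7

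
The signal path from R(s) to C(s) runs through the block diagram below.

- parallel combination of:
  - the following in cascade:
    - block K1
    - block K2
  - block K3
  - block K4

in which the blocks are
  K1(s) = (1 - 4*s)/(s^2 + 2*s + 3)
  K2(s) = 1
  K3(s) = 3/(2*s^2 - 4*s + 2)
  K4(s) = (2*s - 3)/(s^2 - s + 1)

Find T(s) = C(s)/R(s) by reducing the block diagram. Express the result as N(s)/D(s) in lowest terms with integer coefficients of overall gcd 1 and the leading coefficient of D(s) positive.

(1) multiply K1, K2 (series); result (1 - 4*s)/(s^2 + 2*s + 3)
(2) sum the parallel branches (K1*K2), K3, K4, giving the overall T(s)

Final answer: (-4*s^5 + 23*s^4 - 35*s^3 + 22*s^2 + 19*s - 7)/(2*s^6 - 2*s^5 + 2*s^4 - 8*s^3 + 14*s^2 - 14*s + 6)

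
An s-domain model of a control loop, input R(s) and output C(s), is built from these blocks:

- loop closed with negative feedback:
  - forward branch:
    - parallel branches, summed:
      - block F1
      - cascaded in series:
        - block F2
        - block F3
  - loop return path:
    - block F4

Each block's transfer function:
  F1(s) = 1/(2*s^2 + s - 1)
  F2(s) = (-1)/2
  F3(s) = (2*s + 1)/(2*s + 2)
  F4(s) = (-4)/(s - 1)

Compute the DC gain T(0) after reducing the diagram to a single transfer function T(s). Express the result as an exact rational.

Step 1. reduce the series chain F2, F3 -> (-2*s - 1)/(4*s + 4)
Step 2. reduce the parallel group F1, (F2*F3) -> (5 - 4*s^2)/(8*s^2 + 4*s - 4)
Step 3. apply the feedback formula to (F1+(F2*F3)), F4 -> (-4*s^3 + 4*s^2 + 5*s - 5)/(8*s^3 + 12*s^2 - 8*s - 16)
The step-3 result is T(s). Setting s = 0: T(0) = -5/(-16) = 5/16.

Therefore the answer is 5/16.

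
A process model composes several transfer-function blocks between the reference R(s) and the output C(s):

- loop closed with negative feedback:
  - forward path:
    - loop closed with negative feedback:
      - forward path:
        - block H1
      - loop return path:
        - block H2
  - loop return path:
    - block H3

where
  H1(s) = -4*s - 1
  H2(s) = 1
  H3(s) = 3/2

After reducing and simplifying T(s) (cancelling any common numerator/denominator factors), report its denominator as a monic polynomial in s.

(1) feedback reduction of H1, H2, giving (4*s + 1)/(4*s)
(2) feedback reduction of [H1/(1+H1*H2)], H3, giving (8*s + 2)/(20*s + 3)
No further cancellation is possible in the step-2 result, so that is T(s). Its denominator becomes monic after dividing by the leading coefficient 20.

Answer: s + 3/20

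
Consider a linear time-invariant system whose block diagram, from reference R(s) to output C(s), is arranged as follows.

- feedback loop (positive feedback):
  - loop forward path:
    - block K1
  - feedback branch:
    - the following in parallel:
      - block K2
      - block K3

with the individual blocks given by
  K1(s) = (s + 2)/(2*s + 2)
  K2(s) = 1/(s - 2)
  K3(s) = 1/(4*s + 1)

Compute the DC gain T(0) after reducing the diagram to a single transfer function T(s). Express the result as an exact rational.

First reduce the diagram to T(s).

(1) add K2, K3 (parallel): (5*s - 1)/(4*s^2 - 7*s - 2)
(2) close the feedback loop around K1, (K2+K3): (4*s^3 + s^2 - 16*s - 4)/(8*s^3 - 11*s^2 - 27*s - 2)
Step 2 gives the overall T(s). Then T(0) = -4/(-2) = 2.

Answer: 2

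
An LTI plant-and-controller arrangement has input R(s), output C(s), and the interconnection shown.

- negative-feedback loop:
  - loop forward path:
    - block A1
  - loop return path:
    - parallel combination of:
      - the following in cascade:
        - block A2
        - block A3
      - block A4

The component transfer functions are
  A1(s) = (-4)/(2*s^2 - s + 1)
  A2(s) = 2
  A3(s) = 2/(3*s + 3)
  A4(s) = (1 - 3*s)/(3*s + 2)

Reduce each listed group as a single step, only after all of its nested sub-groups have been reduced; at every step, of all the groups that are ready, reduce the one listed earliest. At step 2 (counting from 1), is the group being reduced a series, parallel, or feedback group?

Reducing step by step:

(1) series reduction of A2, A3
(2) sum the parallel branches (A2*A3), A4
(3) apply the feedback formula to A1, ((A2*A3)+A4)
So the answer for step 2 is parallel.

Answer: parallel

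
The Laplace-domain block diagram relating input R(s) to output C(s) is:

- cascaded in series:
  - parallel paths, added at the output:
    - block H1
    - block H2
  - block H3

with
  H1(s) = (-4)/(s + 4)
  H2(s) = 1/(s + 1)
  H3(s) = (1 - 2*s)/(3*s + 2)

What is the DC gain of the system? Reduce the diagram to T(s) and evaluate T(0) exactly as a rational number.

First reduce the diagram to T(s).

Step 1 - add H1, H2 (parallel): (-3*s)/(s^2 + 5*s + 4)
Step 2 - multiply (H1+H2), H3 (series): (6*s^2 - 3*s)/(3*s^3 + 17*s^2 + 22*s + 8)
Evaluating the step-2 result (the overall T(s)) at s = 0 gives T(0) = 0/8 = 0.

Answer: 0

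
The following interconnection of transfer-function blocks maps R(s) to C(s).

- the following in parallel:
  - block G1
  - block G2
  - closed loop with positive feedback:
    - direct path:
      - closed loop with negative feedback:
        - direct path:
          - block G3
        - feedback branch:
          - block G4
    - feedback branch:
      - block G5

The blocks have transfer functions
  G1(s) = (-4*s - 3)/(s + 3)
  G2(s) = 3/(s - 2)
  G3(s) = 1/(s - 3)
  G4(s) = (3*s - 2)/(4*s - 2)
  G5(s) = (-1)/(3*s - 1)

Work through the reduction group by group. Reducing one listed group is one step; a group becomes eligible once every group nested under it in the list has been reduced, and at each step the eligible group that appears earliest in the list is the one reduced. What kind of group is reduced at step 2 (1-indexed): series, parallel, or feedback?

Step 1: collapse the loop (G3 forward, G4 return)
Step 2: close the feedback loop around [G3/(1+G3*G4)], G5
Step 3: add G1, G2, [[G3/(1+G3*G4)]/(1-[G3/(1+G3*G4)]*G5)] (parallel)
At step 2 the group reduced is feedback.

Final answer: feedback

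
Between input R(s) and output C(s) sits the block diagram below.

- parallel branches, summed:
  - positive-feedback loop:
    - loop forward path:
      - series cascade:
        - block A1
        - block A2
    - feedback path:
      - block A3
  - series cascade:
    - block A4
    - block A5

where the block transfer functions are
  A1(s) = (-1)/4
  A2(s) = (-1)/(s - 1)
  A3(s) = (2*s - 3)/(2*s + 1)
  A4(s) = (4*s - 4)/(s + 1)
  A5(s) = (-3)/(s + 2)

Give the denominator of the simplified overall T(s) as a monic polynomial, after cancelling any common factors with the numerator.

The answer is s^4 + 9*s^3/4 - 3*s^2/8 - 15*s/8 - 1/4.

Reasoning:
(1) reduce the series chain A1, A2: 1/(4*s - 4)
(2) collapse the loop ((A1*A2) forward, A3 return): (2*s + 1)/(8*s^2 - 6*s - 1)
(3) reduce the series chain A4, A5: (12 - 12*s)/(s^2 + 3*s + 2)
(4) add [(A1*A2)/(1-(A1*A2)*A3)], (A4*A5) (parallel): (-94*s^3 + 175*s^2 - 53*s - 10)/(8*s^4 + 18*s^3 - 3*s^2 - 15*s - 2)
That last expression is T(s), already simplified. Scaling its denominator by 1/8 (the reciprocal of the leading coefficient) yields the monic denominator.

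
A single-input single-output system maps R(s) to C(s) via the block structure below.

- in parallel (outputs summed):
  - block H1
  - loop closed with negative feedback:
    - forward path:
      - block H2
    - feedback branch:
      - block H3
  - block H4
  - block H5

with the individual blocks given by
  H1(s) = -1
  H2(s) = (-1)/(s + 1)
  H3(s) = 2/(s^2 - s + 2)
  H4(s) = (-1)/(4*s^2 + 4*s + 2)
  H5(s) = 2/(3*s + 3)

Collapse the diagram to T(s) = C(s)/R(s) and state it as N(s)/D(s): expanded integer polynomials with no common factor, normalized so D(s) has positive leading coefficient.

1. close the feedback loop around H2, H3; result (-s^2 + s - 2)/(s^3 + s)
2. add H1, [H2/(1+H2*H3)], H4, H5 (parallel) - this is the overall T(s), already in the required normalized form

Final answer: (-12*s^6 - 28*s^5 - 37*s^4 - 39*s^3 - 49*s^2 - 35*s - 12)/(12*s^6 + 24*s^5 + 30*s^4 + 30*s^3 + 18*s^2 + 6*s)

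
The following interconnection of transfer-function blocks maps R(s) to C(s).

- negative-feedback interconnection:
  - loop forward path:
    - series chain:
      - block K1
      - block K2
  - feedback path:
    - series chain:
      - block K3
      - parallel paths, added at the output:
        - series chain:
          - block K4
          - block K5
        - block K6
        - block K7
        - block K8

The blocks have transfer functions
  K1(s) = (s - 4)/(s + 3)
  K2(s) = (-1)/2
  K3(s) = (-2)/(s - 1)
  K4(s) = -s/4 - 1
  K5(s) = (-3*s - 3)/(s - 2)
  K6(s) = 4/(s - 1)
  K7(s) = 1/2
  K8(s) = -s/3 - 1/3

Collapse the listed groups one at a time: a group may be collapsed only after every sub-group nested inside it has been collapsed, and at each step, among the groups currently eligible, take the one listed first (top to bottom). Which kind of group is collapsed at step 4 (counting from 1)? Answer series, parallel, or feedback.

Step 1: series reduction of K1, K2
Step 2: cascade K4, K5
Step 3: add (K4*K5), K6, K7, K8 (parallel)
Step 4: series reduction of K3, ((K4*K5)+K6+K7+K8)
Step 5: collapse the loop ((K1*K2) forward, (K3*((K4*K5)+K6+K7+K8)) return)
Step 4: series.

Therefore the answer is series.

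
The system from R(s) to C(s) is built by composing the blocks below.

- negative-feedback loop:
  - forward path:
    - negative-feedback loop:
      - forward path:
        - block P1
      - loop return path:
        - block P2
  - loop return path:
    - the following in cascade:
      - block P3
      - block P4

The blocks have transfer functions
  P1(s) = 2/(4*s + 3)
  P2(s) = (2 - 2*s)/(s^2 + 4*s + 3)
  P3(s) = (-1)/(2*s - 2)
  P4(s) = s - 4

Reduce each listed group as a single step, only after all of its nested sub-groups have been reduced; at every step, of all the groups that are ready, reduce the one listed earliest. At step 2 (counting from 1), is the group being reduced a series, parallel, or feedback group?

1. collapse the loop (P1 forward, P2 return)
2. multiply P3, P4 (series)
3. apply the feedback formula to [P1/(1+P1*P2)], (P3*P4)
The group at step 2 is a series group.

Final answer: series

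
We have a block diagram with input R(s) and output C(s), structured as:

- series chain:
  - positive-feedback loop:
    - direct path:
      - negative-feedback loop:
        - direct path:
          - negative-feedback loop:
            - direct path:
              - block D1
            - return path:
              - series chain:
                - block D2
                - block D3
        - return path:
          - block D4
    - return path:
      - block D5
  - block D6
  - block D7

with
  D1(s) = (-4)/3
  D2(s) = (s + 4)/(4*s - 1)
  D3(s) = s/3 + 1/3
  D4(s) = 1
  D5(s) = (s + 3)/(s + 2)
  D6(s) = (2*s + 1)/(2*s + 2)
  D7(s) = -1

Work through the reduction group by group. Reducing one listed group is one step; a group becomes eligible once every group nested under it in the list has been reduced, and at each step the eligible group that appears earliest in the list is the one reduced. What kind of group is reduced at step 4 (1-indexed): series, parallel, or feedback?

1. multiply D2, D3 (series)
2. reduce the feedback loop with forward D1 and return (D2*D3)
3. collapse the loop ([D1/(1+D1*(D2*D3))] forward, D4 return)
4. close the feedback loop around [[D1/(1+D1*(D2*D3))]/(1+[D1/(1+D1*(D2*D3))]*D4)], D5
5. multiply [[[D1/(1+D1*(D2*D3))]/(1+[D1/(1+D1*(D2*D3))]*D4)]/(1-[[D1/(1+D1*(D2*D3))]/(1+[D1/(1+D1*(D2*D3))]*D4)]*D5)], D6, D7 (series)
Step 4 collapses a feedback group.

Answer: feedback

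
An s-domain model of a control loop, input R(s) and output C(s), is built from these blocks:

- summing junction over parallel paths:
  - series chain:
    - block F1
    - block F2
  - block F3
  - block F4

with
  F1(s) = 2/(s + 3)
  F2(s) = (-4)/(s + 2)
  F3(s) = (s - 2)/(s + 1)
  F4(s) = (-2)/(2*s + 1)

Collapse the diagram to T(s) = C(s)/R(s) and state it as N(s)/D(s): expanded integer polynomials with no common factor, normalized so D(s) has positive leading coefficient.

First reduce the diagram to T(s).

(1) series reduction of F1, F2: (-8)/(s^2 + 5*s + 6)
(2) sum the parallel branches (F1*F2), F3, F4 - this is the overall T(s), already in the required normalized form

Answer: (2*s^4 + 5*s^3 - 33*s^2 - 74*s - 32)/(2*s^4 + 13*s^3 + 28*s^2 + 23*s + 6)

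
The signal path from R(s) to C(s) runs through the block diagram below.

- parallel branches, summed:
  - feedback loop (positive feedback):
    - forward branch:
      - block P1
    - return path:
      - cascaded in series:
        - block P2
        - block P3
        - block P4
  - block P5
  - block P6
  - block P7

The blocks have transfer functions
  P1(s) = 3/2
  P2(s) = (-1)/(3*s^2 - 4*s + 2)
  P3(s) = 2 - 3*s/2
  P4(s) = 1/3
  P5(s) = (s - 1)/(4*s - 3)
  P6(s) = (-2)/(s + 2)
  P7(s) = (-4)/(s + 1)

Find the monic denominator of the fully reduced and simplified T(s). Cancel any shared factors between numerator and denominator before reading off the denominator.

(1) reduce the series chain P2, P3, P4, giving (3*s - 4)/(18*s^2 - 24*s + 12)
(2) reduce the feedback loop with forward P1 and return (P2*P3*P4), giving (18*s^2 - 24*s + 12)/(12*s^2 - 19*s + 12)
(3) parallel reduction of [P1/(1-P1*(P2*P3*P4))], P5, P6, P7, giving (84*s^5 - 217*s^4 - 32*s^3 + 533*s^2 - 676*s + 264)/(48*s^5 + 32*s^4 - 135*s^3 + 55*s^2 + 102*s - 72)
Step 3 gives the fully reduced T(s), with no common factor left to cancel. The denominator's leading coefficient is 48, so divide each of its coefficients by 48 to get the monic form.

Therefore the answer is s^5 + 2*s^4/3 - 45*s^3/16 + 55*s^2/48 + 17*s/8 - 3/2.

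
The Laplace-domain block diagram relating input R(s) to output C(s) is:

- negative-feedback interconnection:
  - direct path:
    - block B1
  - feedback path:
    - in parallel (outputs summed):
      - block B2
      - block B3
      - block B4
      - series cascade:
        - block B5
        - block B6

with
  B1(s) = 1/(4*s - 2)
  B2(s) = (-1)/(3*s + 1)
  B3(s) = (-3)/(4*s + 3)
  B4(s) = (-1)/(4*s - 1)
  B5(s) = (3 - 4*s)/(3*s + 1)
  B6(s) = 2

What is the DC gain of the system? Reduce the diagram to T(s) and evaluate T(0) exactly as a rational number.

(1) cascade B5, B6, giving (6 - 8*s)/(3*s + 1)
(2) reduce the parallel group B2, B3, B4, (B5*B6), giving (-128*s^3 - 32*s^2 + 48*s - 15)/(48*s^3 + 40*s^2 - s - 3)
(3) collapse the loop (B1 forward, (B2+B3+B4+(B5*B6)) return), giving (48*s^3 + 40*s^2 - s - 3)/(192*s^4 - 64*s^3 - 116*s^2 + 38*s - 9)
Step 3 gives the overall T(s). Then T(0) = -3/(-9) = 1/3.

Therefore the answer is 1/3.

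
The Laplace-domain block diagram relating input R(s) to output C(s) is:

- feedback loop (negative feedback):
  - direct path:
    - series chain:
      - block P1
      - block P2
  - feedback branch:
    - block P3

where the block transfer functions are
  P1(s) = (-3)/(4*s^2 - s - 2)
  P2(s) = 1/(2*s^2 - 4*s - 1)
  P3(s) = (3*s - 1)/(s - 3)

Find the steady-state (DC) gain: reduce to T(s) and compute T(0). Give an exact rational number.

Answer: -3

Working:
[1] reduce the series chain P1, P2; result (-3)/(8*s^4 - 18*s^3 - 4*s^2 + 9*s + 2)
[2] feedback reduction of (P1*P2), P3; result (9 - 3*s)/(8*s^5 - 42*s^4 + 50*s^3 + 21*s^2 - 34*s - 3)
The step-2 result is T(s). Setting s = 0: T(0) = 9/(-3) = -3.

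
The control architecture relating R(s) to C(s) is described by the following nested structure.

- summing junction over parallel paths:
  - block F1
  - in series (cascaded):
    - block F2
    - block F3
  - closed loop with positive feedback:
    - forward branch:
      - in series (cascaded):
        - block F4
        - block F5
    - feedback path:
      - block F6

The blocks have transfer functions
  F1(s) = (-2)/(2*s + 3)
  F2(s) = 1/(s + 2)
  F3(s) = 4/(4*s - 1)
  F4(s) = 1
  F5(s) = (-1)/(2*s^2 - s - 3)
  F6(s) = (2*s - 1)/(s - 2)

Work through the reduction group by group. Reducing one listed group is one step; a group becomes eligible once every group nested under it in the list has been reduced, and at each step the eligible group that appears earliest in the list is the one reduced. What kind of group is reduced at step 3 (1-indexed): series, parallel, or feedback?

Step 1: cascade F2, F3
Step 2: multiply F4, F5 (series)
Step 3: reduce the feedback loop with forward (F4*F5) and return F6
Step 4: combine F1, (F2*F3), [(F4*F5)/(1-(F4*F5)*F6)] in parallel
At step 3 the group reduced is feedback.

Final answer: feedback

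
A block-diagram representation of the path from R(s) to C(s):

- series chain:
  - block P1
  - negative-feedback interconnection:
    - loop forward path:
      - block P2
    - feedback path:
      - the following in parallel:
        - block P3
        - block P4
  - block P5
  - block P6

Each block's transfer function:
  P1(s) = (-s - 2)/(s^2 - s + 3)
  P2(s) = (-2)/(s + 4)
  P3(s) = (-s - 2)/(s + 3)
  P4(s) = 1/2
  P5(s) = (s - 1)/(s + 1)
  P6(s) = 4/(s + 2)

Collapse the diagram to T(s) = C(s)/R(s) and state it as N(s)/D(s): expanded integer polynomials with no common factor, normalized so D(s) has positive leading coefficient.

The answer is (8*s^2 + 16*s - 24)/(s^5 + 8*s^4 + 15*s^3 + 19*s^2 + 50*s + 39).

Reasoning:
[1] combine P3, P4 in parallel gives (-s - 1)/(2*s + 6)
[2] collapse the loop (P2 forward, (P3+P4) return) gives (-2*s - 6)/(s^2 + 8*s + 13)
[3] combine P1, [P2/(1+P2*(P3+P4))], P5, P6 in series, giving the overall T(s)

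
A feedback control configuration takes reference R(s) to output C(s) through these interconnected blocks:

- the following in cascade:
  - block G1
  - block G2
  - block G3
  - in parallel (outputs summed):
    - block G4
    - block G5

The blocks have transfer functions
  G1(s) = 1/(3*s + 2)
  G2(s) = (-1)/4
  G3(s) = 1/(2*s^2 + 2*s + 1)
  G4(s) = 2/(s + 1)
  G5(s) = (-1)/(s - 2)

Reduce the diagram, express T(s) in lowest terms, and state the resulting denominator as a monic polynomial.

(1) sum the parallel branches G4, G5 -> (s - 5)/(s^2 - s - 2)
(2) combine G1, G2, G3, (G4+G5) in series -> (5 - s)/(24*s^5 + 16*s^4 - 60*s^3 - 100*s^2 - 64*s - 16)
The result of step 2 is T(s) in lowest terms. Its denominator has leading coefficient 24; dividing the denominator through by 24 makes it monic.

Hence the answer: s^5 + 2*s^4/3 - 5*s^3/2 - 25*s^2/6 - 8*s/3 - 2/3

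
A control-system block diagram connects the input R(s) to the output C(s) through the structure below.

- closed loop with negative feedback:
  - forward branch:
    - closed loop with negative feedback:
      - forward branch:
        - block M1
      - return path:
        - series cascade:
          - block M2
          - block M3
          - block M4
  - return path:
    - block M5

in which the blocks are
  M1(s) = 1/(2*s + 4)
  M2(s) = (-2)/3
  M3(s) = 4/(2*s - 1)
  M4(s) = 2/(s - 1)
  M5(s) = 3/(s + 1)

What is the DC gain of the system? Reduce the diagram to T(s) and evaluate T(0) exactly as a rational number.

[1] combine M2, M3, M4 in series = (-16)/(6*s^2 - 9*s + 3)
[2] feedback reduction of M1, (M2*M3*M4) = (6*s^2 - 9*s + 3)/(12*s^3 + 6*s^2 - 30*s - 4)
[3] reduce the feedback loop with forward [M1/(1+M1*(M2*M3*M4))] and return M5 = (6*s^3 - 3*s^2 - 6*s + 3)/(12*s^4 + 18*s^3 - 6*s^2 - 61*s + 5)
Evaluating the step-3 result (the overall T(s)) at s = 0 gives T(0) = 3/5.

Hence the answer: 3/5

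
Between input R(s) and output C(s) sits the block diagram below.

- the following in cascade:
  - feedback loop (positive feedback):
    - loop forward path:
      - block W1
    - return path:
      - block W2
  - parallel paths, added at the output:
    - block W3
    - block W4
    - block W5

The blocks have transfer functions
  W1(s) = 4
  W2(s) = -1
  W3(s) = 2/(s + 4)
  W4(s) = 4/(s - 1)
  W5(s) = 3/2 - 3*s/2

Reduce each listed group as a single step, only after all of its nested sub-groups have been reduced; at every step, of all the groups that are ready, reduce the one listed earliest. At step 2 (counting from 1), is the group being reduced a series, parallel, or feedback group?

Reducing step by step:

Step 1: close the feedback loop around W1, W2
Step 2: parallel reduction of W3, W4, W5
Step 3: multiply [W1/(1-W1*W2)], (W3+W4+W5) (series)
Step 2: parallel.

Answer: parallel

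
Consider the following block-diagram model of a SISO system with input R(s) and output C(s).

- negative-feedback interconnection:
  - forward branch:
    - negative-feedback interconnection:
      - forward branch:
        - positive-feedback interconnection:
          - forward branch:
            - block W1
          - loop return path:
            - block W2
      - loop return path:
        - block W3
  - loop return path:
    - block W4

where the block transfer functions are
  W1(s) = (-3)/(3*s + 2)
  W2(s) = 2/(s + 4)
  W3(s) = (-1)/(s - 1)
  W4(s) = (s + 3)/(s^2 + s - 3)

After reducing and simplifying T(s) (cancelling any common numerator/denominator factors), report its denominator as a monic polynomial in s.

First reduce the diagram to T(s).

Step 1: close the feedback loop around W1, W2; result (-3*s - 12)/(3*s^2 + 14*s + 14)
Step 2: close the feedback loop around [W1/(1-W1*W2)], W3; result (-3*s^2 - 9*s + 12)/(3*s^3 + 11*s^2 + 3*s - 2)
Step 3: collapse the loop ([[W1/(1-W1*W2)]/(1+[W1/(1-W1*W2)]*W3)] forward, W4 return); result (-3*s^4 - 12*s^3 + 12*s^2 + 39*s - 36)/(3*s^5 + 14*s^4 + 2*s^3 - 50*s^2 - 26*s + 42)
The result of step 3 is T(s) in lowest terms. Its denominator has leading coefficient 3; dividing the denominator through by 3 makes it monic.

Answer: s^5 + 14*s^4/3 + 2*s^3/3 - 50*s^2/3 - 26*s/3 + 14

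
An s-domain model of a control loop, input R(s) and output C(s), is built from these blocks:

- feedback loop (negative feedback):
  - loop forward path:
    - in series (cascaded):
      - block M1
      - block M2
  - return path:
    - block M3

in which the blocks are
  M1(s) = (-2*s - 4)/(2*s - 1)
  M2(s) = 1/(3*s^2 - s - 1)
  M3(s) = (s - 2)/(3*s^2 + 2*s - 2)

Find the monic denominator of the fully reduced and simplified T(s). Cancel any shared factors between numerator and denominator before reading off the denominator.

(1) reduce the series chain M1, M2: (-2*s - 4)/(6*s^3 - 5*s^2 - s + 1)
(2) collapse the loop ((M1*M2) forward, M3 return): (-6*s^3 - 16*s^2 - 4*s + 8)/(18*s^5 - 3*s^4 - 25*s^3 + 9*s^2 + 4*s + 6)
No further cancellation is possible in the step-2 result, so that is T(s). Its denominator becomes monic after dividing by the leading coefficient 18.

Final answer: s^5 - s^4/6 - 25*s^3/18 + s^2/2 + 2*s/9 + 1/3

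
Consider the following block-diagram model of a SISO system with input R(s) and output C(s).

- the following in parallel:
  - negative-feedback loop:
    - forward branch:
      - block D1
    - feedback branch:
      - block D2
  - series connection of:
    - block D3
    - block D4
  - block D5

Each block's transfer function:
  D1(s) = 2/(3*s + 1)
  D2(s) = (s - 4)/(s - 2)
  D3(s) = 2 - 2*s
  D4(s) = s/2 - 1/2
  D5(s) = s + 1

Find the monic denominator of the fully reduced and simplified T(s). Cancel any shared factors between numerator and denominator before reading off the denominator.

Step 1 - feedback reduction of D1, D2 -> (2*s - 4)/(3*s^2 - 3*s - 10)
Step 2 - combine D3, D4 in series -> -s^2 + 2*s - 1
Step 3 - sum the parallel branches [D1/(1+D1*D2)], (D3*D4), D5 -> (-3*s^4 + 12*s^3 + s^2 - 28*s - 4)/(3*s^2 - 3*s - 10)
That last expression is T(s), already simplified. Scaling its denominator by 1/3 (the reciprocal of the leading coefficient) yields the monic denominator.

Hence the answer: s^2 - s - 10/3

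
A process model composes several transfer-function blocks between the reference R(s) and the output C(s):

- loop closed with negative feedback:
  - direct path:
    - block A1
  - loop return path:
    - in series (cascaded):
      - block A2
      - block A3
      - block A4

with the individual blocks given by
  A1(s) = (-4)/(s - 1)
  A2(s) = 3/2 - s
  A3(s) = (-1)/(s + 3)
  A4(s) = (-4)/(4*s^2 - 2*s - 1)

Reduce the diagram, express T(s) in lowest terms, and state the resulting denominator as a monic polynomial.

[1] cascade A2, A3, A4: (6 - 4*s)/(4*s^3 + 10*s^2 - 7*s - 3)
[2] collapse the loop (A1 forward, (A2*A3*A4) return): (-16*s^3 - 40*s^2 + 28*s + 12)/(4*s^4 + 6*s^3 - 17*s^2 + 20*s - 21)
That last expression is T(s), already simplified. Scaling its denominator by 1/4 (the reciprocal of the leading coefficient) yields the monic denominator.

Final answer: s^4 + 3*s^3/2 - 17*s^2/4 + 5*s - 21/4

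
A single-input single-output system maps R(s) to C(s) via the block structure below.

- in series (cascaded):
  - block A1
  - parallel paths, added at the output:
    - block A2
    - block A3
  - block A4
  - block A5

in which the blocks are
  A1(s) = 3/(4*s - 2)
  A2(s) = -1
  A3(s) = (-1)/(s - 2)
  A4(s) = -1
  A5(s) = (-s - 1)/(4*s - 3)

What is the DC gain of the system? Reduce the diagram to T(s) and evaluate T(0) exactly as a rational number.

Step 1: add A2, A3 (parallel): (1 - s)/(s - 2)
Step 2: series reduction of A1, (A2+A3), A4, A5: (3 - 3*s^2)/(16*s^3 - 52*s^2 + 46*s - 12)
That last expression is T(s); at s = 0 only the constant terms survive, so T(0) = 3/(-12) = -1/4.

Hence the answer: -1/4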